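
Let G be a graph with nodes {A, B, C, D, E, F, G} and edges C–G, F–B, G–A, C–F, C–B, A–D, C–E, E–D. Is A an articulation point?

No

Deleting A leaves 1 component (was 1) (its neighbors D, G remain connected to each other), so A is not a cut vertex.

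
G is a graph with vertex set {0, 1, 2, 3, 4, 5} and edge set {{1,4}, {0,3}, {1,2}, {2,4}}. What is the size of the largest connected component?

3

5 is isolated — a component by itself.
Starting from 0 we can reach 0, 3. That is one component of size 2.
Starting from 1 we can reach 1, 2, 4. That is one component of size 3.
The largest has 3 vertices.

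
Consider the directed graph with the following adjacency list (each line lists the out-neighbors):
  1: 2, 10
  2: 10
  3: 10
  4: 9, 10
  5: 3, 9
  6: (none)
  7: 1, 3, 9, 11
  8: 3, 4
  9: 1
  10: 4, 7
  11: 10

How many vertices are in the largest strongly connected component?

8

{1, 2, 3, 4, 7, 9, 10, 11} are all mutually reachable — one SCC of size 8.
{5} is an SCC by itself.
{8} is an SCC by itself.
{6} is an SCC by itself.
The largest has 8 vertices.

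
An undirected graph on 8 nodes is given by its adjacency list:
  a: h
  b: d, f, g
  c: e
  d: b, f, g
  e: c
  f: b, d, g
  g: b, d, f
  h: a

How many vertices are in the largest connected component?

4

Starting from a we can reach a, h. That is one component of size 2.
Starting from c we can reach c, e. That is one component of size 2.
Starting from b we can reach b, d, f, g. That is one component of size 4.
The largest has 4 vertices.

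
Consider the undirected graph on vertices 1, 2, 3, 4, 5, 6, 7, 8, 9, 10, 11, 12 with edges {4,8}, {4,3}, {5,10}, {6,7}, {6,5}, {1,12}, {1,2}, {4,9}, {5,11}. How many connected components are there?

Starting from 1 we can reach 1, 2, 12. That is one component of size 3.
Starting from 3 we can reach 3, 4, 8, 9. That is one component of size 4.
Starting from 5 we can reach 5, 6, 7, 10, 11. That is one component of size 5.
Total: 3 components.

3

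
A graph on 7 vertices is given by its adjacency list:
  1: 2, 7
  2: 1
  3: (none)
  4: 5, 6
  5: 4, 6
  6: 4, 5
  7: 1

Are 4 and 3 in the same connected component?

No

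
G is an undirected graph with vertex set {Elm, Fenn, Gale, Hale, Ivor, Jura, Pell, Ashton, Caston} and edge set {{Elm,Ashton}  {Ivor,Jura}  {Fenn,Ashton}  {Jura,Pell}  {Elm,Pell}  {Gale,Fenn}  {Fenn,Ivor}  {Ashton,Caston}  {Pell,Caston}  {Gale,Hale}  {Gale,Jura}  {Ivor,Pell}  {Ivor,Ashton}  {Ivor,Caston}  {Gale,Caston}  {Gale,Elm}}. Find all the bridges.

Gale-Hale

The edges on the cycle Gale-Fenn-Ivor-Jura-Pell-Caston-Ashton-Elm-Gale are not bridges since each lies on that cycle.
But removing Hale - Gale disconnects Hale from Gale — this is a bridge.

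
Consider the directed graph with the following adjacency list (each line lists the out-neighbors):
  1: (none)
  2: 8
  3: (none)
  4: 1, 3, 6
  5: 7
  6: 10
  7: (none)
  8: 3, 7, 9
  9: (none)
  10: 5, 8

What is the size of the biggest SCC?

1

{8} is an SCC by itself.
{5} is an SCC by itself.
{2} is an SCC by itself.
{6} is an SCC by itself.
{4} is an SCC by itself.
(and 5 more singleton SCCs)
The largest has 1 vertex.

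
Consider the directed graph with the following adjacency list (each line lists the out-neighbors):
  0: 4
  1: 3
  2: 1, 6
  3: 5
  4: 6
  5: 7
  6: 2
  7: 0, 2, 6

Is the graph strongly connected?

From 5 we can reach every vertex (0, 1, 2, 3, 4, 5, 6, 7), and every vertex can reach 5 (0, 1, 2, 3, 4, 5, 6, 7). So the whole graph is one strongly connected component.

Yes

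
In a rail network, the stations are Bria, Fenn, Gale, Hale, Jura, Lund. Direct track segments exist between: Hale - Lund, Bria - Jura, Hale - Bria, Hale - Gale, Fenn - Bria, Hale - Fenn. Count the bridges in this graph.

3

The edges on the cycle Hale-Fenn-Bria-Hale are not bridges since each lies on that cycle.
But removing Lund - Hale disconnects Lund from Hale; removing Bria - Jura disconnects Bria from Jura; removing Gale - Hale disconnects Gale from Hale — these are bridges.
That makes 3 bridges.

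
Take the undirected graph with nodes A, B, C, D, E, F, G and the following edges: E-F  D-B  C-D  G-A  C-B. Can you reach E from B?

The component containing B is {B, C, D}, and E is not in it.

No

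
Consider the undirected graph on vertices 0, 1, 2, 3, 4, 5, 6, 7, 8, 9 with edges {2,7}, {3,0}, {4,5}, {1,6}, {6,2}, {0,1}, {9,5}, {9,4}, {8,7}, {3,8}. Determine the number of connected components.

Starting from 4 we can reach 4, 5, 9. That is one component of size 3.
Starting from 0 we can reach 0, 1, 2, 3, 6, 7, 8. That is one component of size 7.
Total: 2 components.

2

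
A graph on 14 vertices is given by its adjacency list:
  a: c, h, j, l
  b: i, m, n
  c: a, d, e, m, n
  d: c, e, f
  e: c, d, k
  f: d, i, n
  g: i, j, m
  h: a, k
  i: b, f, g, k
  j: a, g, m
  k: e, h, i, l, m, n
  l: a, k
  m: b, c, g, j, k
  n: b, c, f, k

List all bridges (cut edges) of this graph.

none

The edges on the cycle n-k-e-c-n are not bridges since each lies on that cycle.
Every edge lies on some cycle, so there are no bridges.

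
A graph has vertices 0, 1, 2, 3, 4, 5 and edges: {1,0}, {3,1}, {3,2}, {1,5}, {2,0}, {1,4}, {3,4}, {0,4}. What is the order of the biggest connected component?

6

Starting from 0 we can reach 0, 1, 2, 3, 4, 5. That is one component of size 6.
The largest has 6 vertices.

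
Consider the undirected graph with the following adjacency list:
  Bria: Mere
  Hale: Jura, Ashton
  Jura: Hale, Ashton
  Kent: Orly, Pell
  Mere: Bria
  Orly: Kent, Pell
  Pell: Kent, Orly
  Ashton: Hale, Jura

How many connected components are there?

3

Starting from Bria we can reach Bria, Mere. That is one component of size 2.
Starting from Hale we can reach Hale, Jura, Ashton. That is one component of size 3.
Starting from Kent we can reach Kent, Orly, Pell. That is one component of size 3.
Total: 3 components.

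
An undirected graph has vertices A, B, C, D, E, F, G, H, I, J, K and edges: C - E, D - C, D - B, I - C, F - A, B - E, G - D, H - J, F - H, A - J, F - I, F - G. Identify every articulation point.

Removing F increases the component count from 2 to 3, so F is a cut vertex.
By contrast removing J leaves 2 components; it is not a cut vertex. No other vertex is a cut vertex either.

F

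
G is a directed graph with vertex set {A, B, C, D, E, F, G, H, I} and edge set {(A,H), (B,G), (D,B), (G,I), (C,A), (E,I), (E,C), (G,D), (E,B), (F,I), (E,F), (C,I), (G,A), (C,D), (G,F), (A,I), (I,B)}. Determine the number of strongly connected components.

4

{A, B, D, F, G, I} are all mutually reachable — one SCC of size 6.
{H} is an SCC by itself.
{E} is an SCC by itself.
{C} is an SCC by itself.
That gives 4 strongly connected components.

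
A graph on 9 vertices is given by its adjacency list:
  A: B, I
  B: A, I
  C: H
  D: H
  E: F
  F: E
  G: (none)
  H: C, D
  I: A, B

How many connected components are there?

4

G is isolated — a component by itself.
Starting from E we can reach E, F. That is one component of size 2.
Starting from A we can reach A, B, I. That is one component of size 3.
Starting from C we can reach C, D, H. That is one component of size 3.
Total: 4 components.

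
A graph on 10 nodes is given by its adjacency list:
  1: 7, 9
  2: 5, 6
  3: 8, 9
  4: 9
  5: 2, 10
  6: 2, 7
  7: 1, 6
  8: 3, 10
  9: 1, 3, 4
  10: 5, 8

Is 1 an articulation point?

No

Deleting 1 leaves 1 component (was 1) (its neighbors 7, 9 remain connected to each other), so 1 is not a cut vertex.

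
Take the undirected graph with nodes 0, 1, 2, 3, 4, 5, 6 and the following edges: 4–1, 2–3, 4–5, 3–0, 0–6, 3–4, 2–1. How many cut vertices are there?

3

Removing 0 increases the component count from 1 to 2, so 0 is a cut vertex.
Removing 3 increases the component count from 1 to 2, so 3 is a cut vertex.
Removing 4 increases the component count from 1 to 2, so 4 is a cut vertex.
By contrast removing 2 leaves 1 component; it is not a cut vertex. No other vertex is a cut vertex either.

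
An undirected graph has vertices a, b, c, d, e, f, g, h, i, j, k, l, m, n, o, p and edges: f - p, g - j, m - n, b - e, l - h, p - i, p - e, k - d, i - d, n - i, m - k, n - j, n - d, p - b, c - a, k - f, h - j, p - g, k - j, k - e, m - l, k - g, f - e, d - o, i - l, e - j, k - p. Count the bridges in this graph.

2

The edges on the cycle k-f-e-k are not bridges since each lies on that cycle.
But removing c - a disconnects c from a; removing d - o disconnects d from o — these are bridges.
That makes 2 bridges.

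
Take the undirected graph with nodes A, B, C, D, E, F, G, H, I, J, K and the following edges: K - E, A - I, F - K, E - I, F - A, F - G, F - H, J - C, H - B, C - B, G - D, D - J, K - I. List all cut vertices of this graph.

Removing F increases the component count from 1 to 2, so F is a cut vertex.
By contrast removing D leaves 1 component; it is not a cut vertex. No other vertex is a cut vertex either.

F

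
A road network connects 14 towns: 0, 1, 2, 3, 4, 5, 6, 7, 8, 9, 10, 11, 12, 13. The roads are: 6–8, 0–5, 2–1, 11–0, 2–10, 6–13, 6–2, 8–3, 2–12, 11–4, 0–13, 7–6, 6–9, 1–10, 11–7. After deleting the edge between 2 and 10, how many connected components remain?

1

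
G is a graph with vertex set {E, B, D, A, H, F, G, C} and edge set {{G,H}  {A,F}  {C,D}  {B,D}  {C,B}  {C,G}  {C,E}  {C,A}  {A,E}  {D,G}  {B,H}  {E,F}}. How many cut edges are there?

The edges on the cycle C-A-F-E-C are not bridges since each lies on that cycle.
Every edge lies on some cycle, so there are no bridges.

0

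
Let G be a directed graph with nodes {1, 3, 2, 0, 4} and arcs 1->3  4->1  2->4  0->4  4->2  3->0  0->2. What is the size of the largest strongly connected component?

5

{0, 1, 2, 3, 4} are all mutually reachable — one SCC of size 5.
The largest has 5 vertices.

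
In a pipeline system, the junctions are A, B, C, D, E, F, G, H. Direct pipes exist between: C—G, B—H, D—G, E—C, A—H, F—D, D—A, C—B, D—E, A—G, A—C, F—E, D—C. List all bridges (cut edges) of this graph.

none

The edges on the cycle F-D-A-G-C-E-F are not bridges since each lies on that cycle.
Every edge lies on some cycle, so there are no bridges.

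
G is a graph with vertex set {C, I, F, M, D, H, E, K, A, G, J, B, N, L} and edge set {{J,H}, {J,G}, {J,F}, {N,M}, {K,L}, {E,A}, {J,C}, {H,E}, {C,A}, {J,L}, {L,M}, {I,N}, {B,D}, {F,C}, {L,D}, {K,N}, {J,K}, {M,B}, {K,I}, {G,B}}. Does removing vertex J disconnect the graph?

Deleting J raises the number of components from 1 to 2, so J is a cut vertex.

Yes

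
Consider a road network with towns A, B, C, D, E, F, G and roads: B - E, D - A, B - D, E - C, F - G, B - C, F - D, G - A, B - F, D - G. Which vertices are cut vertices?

Removing B increases the component count from 1 to 2, so B is a cut vertex.
By contrast removing G leaves 1 component; it is not a cut vertex. No other vertex is a cut vertex either.

B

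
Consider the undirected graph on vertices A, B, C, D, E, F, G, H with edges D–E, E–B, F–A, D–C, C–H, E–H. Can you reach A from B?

No

The component containing B is {B, C, D, E, H}, and A is not in it.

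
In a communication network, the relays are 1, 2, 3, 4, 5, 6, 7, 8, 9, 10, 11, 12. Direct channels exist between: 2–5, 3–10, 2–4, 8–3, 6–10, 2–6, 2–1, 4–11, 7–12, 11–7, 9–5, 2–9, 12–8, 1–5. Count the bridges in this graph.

The edges on the cycle 2-9-5-2 are not bridges since each lies on that cycle.
Every edge lies on some cycle, so there are no bridges.

0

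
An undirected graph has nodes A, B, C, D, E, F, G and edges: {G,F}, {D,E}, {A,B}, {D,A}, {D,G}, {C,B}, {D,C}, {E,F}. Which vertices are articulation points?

D

Removing D increases the component count from 1 to 2, so D is a cut vertex.
By contrast removing F leaves 1 component; it is not a cut vertex. No other vertex is a cut vertex either.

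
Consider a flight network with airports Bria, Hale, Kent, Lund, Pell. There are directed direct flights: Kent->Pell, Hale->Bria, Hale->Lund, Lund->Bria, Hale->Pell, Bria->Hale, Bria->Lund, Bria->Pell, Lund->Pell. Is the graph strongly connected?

There is no directed path from Pell to Lund, so the graph is not strongly connected.

No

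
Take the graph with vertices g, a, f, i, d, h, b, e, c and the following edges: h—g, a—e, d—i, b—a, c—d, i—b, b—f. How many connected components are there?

Starting from g we can reach g, h. That is one component of size 2.
Starting from a we can reach a, b, c, d, e, f, i. That is one component of size 7.
Total: 2 components.

2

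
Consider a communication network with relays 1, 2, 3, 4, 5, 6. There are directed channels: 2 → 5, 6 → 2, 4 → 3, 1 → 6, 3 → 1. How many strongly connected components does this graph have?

6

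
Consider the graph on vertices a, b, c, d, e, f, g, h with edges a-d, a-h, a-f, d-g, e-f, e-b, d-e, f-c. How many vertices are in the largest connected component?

Starting from a we can reach a, b, c, d, e, f, g, h. That is one component of size 8.
The largest has 8 vertices.

8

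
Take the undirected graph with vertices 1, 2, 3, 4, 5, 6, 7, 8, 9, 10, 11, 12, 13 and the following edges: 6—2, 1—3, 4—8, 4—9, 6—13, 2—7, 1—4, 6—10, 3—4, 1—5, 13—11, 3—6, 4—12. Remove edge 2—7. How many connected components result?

Before removal there is 1 component.
2—7 is a bridge — removing it separates 2's side from 7's side.
After removal: 2 components.

2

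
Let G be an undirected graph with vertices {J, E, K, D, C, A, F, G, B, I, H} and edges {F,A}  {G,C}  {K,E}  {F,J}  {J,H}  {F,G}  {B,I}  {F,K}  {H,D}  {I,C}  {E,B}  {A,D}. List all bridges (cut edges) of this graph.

none

The edges on the cycle F-K-E-B-I-C-G-F are not bridges since each lies on that cycle.
Every edge lies on some cycle, so there are no bridges.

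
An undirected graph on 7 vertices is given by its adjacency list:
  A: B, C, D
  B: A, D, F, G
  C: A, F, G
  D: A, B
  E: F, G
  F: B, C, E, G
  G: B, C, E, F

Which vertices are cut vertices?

none

Removing C, for instance, still leaves 1 component. No single vertex removal increases the component count — the graph has no articulation points.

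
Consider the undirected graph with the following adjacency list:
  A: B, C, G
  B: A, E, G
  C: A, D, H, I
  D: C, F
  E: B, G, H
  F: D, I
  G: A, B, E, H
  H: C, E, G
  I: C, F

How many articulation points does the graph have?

1

Removing C increases the component count from 1 to 2, so C is a cut vertex.
By contrast removing B leaves 1 component; it is not a cut vertex. No other vertex is a cut vertex either.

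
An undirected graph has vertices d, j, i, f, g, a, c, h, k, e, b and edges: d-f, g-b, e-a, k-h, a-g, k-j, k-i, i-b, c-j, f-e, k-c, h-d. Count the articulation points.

1

Removing k increases the component count from 1 to 2, so k is a cut vertex.
By contrast removing i leaves 1 component; it is not a cut vertex. No other vertex is a cut vertex either.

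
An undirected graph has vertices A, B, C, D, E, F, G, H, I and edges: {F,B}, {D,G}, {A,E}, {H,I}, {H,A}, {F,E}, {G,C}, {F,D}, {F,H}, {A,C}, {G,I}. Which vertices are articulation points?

F

Removing F increases the component count from 1 to 2, so F is a cut vertex.
By contrast removing B leaves 1 component; it is not a cut vertex. No other vertex is a cut vertex either.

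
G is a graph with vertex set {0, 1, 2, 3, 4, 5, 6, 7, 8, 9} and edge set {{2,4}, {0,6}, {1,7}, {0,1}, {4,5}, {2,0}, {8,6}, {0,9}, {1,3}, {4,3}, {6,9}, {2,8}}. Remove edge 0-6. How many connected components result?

1

0 and 6 are still connected via 0-9-6, so the component count stays at 1.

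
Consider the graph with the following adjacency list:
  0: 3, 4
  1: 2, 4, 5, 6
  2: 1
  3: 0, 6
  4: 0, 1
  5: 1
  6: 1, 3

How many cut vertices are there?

1

Removing 1 increases the component count from 1 to 3, so 1 is a cut vertex.
By contrast removing 0 leaves 1 component; it is not a cut vertex. No other vertex is a cut vertex either.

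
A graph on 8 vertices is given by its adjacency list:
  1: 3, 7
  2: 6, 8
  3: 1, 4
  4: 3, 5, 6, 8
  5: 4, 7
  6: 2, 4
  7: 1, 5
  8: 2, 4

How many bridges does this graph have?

0

The edges on the cycle 4-3-1-7-5-4 are not bridges since each lies on that cycle.
Every edge lies on some cycle, so there are no bridges.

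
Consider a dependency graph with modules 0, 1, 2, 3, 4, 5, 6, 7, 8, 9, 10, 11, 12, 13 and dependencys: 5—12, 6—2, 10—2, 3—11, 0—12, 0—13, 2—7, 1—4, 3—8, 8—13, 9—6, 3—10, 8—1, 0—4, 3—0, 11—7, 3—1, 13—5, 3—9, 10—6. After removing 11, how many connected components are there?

1

With 11 gone, the remaining components are: {0, 1, 2, 3, 4, 5, 6, 7, 8, 9, 10, 12, 13}.
That is 1 component.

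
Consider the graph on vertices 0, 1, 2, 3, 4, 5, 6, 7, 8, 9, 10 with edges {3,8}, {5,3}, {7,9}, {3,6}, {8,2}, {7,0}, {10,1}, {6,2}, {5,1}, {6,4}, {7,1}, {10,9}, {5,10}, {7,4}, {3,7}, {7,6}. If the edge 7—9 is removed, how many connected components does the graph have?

1

7 and 9 are still connected via 7-1-10-9, so the component count stays at 1.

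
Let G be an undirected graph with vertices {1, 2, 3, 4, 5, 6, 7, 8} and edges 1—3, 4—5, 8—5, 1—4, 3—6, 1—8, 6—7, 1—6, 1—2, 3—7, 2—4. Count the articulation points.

Removing 1 increases the component count from 1 to 2, so 1 is a cut vertex.
By contrast removing 6 leaves 1 component; it is not a cut vertex. No other vertex is a cut vertex either.

1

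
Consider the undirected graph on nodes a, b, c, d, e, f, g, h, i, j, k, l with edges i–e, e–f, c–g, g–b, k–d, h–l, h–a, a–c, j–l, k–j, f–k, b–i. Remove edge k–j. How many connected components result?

1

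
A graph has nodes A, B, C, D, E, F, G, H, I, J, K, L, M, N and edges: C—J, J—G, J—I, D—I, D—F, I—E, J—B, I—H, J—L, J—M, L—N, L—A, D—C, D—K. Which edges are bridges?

A-L, B-J, D-F, D-K, E-I, G-J, H-I, J-L, J-M, L-N

The edges on the cycle D-C-J-I-D are not bridges since each lies on that cycle.
But removing N—L disconnects N from L; removing J—B disconnects J from B; removing J—L disconnects J from L; removing H—I disconnects H from I — these are bridges.
In total 10 edges are bridges.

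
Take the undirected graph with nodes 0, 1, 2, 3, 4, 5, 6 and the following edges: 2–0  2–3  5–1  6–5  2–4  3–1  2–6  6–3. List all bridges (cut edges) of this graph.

The edges on the cycle 6-5-1-3-6 are not bridges since each lies on that cycle.
But removing 0–2 disconnects 0 from 2; removing 2–4 disconnects 2 from 4 — these are bridges.

0-2, 2-4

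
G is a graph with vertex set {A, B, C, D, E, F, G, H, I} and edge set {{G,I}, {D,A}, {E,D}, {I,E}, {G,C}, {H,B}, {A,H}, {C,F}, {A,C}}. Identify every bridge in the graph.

A-H, B-H, C-F

The edges on the cycle G-I-E-D-A-C-G are not bridges since each lies on that cycle.
But removing B - H disconnects B from H; removing A - H disconnects A from H; removing C - F disconnects C from F — these are bridges.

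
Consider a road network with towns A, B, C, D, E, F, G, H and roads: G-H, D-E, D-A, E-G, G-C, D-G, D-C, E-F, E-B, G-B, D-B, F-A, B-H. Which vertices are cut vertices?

Removing D, for instance, still leaves 1 component. No single vertex removal increases the component count — the graph has no articulation points.

none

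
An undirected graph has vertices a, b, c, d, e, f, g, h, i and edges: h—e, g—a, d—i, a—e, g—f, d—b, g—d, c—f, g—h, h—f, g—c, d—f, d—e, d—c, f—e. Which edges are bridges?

The edges on the cycle g-d-f-c-g are not bridges since each lies on that cycle.
But removing i—d disconnects i from d; removing b—d disconnects b from d — these are bridges.

b-d, d-i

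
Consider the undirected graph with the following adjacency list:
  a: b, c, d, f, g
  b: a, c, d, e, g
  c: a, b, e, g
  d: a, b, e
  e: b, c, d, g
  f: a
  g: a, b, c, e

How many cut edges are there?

1

The edges on the cycle a-c-b-d-a are not bridges since each lies on that cycle.
But removing f-a disconnects f from a — this is a bridge.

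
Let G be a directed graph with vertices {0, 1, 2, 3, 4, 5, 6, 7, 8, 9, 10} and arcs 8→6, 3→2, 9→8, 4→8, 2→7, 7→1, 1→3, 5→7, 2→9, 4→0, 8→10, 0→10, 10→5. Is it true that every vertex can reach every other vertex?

There is no directed path from 3 to 4, so the graph is not strongly connected.

No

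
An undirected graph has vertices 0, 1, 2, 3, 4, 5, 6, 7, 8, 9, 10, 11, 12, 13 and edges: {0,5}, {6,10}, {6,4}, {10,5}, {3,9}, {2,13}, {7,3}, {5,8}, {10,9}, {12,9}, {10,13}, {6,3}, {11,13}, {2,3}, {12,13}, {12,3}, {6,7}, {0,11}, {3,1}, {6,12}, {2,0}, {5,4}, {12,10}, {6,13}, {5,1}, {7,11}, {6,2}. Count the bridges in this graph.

1

The edges on the cycle 6-2-0-11-7-6 are not bridges since each lies on that cycle.
But removing 8–5 disconnects 8 from 5 — this is a bridge.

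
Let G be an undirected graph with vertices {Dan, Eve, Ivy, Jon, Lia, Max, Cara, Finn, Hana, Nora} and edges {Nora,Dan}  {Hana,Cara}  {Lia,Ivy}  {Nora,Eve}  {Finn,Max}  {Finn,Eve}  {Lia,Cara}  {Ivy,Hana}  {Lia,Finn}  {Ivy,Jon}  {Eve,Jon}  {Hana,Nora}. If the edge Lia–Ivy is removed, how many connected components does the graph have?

Lia and Ivy are still connected via Lia-Cara-Hana-Ivy, so the component count stays at 1.

1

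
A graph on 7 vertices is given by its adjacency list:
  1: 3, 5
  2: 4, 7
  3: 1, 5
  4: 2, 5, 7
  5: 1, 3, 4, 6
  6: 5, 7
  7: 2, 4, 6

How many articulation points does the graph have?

1

Removing 5 increases the component count from 1 to 2, so 5 is a cut vertex.
By contrast removing 6 leaves 1 component; it is not a cut vertex. No other vertex is a cut vertex either.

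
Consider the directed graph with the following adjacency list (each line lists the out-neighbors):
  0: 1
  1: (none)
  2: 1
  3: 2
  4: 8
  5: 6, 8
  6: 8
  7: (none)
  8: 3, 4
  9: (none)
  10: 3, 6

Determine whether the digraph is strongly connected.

No

There is no directed path from 7 to 2, so the graph is not strongly connected.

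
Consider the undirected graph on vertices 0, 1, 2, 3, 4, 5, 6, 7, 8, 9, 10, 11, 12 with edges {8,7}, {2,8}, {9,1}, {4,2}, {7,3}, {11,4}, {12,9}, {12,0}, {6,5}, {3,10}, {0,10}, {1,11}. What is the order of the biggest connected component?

Starting from 5 we can reach 5, 6. That is one component of size 2.
Starting from 0 we can reach 0, 1, 2, 3, 4, 7, 8, 9, 10, 11, 12. That is one component of size 11.
The largest has 11 vertices.

11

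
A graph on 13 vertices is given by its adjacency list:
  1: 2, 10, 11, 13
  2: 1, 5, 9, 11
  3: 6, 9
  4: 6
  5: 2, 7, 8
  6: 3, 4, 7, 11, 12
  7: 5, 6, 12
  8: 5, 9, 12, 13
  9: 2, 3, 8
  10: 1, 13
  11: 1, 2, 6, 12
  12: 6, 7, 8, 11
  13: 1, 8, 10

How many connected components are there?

1

Starting from 1 we can reach 1, 2, 3, 4, 5, 6, 7, 8, 9, 10, 11, 12, 13. That is one component of size 13.
Total: 1 component.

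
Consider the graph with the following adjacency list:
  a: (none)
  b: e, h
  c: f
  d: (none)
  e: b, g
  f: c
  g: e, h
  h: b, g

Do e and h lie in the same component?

From e we can reach b, e, g, h, which includes h.

Yes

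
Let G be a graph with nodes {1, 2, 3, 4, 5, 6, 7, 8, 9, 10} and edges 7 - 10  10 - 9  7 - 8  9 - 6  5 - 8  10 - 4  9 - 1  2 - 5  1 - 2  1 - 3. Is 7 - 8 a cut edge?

No

After removing 7 - 8, the path 7-10-9-1-2-5-8 still connects them, so the edge is not a bridge.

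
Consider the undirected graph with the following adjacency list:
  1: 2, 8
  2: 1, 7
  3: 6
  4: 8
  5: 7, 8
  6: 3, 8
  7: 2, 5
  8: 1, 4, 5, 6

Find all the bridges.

3-6, 4-8, 6-8

The edges on the cycle 8-5-7-2-1-8 are not bridges since each lies on that cycle.
But removing 6-3 disconnects 6 from 3; removing 8-6 disconnects 8 from 6; removing 8-4 disconnects 8 from 4 — these are bridges.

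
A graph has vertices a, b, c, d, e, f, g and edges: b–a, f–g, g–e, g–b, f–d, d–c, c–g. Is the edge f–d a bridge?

After removing f–d, the path f-g-c-d still connects them, so the edge is not a bridge.

No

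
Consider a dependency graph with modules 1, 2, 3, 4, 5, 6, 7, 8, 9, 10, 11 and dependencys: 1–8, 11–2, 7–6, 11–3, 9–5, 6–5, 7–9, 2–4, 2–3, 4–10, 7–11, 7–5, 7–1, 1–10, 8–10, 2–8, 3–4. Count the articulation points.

1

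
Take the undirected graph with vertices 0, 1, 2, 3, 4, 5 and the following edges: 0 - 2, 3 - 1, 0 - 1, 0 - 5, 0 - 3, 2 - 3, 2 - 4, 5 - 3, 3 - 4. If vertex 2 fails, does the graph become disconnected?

Deleting 2 leaves 1 component (was 1) (its neighbors 0, 3, 4 remain connected to each other), so 2 is not a cut vertex.

No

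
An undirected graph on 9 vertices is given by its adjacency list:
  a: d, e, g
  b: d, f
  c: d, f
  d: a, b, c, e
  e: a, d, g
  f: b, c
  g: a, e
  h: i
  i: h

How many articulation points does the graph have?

1

Removing d increases the component count from 2 to 3, so d is a cut vertex.
By contrast removing a leaves 2 components; it is not a cut vertex. No other vertex is a cut vertex either.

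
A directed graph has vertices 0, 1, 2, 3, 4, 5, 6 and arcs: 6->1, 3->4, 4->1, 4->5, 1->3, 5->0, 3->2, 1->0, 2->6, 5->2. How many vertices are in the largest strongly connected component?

6

{1, 2, 3, 4, 5, 6} are all mutually reachable — one SCC of size 6.
{0} is an SCC by itself.
The largest has 6 vertices.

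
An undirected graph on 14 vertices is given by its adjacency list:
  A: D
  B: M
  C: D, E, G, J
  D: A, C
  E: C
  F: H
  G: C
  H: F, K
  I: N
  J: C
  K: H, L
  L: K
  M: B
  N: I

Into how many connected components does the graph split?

Starting from B we can reach B, M. That is one component of size 2.
Starting from I we can reach I, N. That is one component of size 2.
Starting from F we can reach F, H, K, L. That is one component of size 4.
Starting from A we can reach A, C, D, E, G, J. That is one component of size 6.
Total: 4 components.

4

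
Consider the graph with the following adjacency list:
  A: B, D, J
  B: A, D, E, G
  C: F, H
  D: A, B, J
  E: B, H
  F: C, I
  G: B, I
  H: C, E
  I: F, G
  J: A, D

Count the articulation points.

1

Removing B increases the component count from 1 to 2, so B is a cut vertex.
By contrast removing A leaves 1 component; it is not a cut vertex. No other vertex is a cut vertex either.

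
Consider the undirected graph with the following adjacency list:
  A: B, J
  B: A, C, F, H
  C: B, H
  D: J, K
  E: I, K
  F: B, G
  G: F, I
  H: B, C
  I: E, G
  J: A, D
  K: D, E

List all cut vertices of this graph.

Removing B increases the component count from 1 to 2, so B is a cut vertex.
By contrast removing K leaves 1 component; it is not a cut vertex. No other vertex is a cut vertex either.

B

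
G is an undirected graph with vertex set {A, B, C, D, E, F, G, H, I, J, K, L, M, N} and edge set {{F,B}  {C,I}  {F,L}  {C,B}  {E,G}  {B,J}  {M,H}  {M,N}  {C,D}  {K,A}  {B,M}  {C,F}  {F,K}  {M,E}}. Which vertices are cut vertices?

B, C, E, F, K, M

Removing B increases the component count from 1 to 3, so B is a cut vertex.
Removing C increases the component count from 1 to 3, so C is a cut vertex.
Removing E increases the component count from 1 to 2, so E is a cut vertex.
Likewise F, K, M are cut vertices.
By contrast removing G leaves 1 component; it is not a cut vertex. No other vertex is a cut vertex either.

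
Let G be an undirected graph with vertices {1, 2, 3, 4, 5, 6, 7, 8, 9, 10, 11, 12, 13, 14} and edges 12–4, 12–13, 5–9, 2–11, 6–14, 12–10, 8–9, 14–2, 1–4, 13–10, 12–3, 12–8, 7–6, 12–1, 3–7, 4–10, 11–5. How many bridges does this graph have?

0

The edges on the cycle 12-3-7-6-14-2-11-5-9-8-12 are not bridges since each lies on that cycle.
Every edge lies on some cycle, so there are no bridges.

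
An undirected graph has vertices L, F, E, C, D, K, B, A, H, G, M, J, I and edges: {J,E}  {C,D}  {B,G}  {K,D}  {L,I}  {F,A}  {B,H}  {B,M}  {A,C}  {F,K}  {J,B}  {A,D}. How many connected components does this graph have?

Starting from I we can reach I, L. That is one component of size 2.
Starting from A we can reach A, C, D, F, K. That is one component of size 5.
Starting from B we can reach B, E, G, H, J, M. That is one component of size 6.
Total: 3 components.

3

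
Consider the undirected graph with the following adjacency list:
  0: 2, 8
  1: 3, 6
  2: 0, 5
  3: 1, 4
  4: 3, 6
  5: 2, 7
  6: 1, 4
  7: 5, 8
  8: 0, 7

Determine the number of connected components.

Starting from 1 we can reach 1, 3, 4, 6. That is one component of size 4.
Starting from 0 we can reach 0, 2, 5, 7, 8. That is one component of size 5.
Total: 2 components.

2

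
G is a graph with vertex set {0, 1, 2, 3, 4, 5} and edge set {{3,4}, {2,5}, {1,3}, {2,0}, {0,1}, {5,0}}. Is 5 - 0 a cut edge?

After removing 5 - 0, the path 5-2-0 still connects them, so the edge is not a bridge.

No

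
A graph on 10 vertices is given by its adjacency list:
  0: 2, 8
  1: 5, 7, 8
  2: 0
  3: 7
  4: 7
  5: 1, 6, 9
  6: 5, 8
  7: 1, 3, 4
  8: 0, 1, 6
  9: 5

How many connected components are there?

1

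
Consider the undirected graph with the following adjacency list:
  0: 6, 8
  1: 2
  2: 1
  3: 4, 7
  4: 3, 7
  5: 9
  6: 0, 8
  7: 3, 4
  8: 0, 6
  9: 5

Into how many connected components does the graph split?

4

Starting from 1 we can reach 1, 2. That is one component of size 2.
Starting from 5 we can reach 5, 9. That is one component of size 2.
Starting from 0 we can reach 0, 6, 8. That is one component of size 3.
Starting from 3 we can reach 3, 4, 7. That is one component of size 3.
Total: 4 components.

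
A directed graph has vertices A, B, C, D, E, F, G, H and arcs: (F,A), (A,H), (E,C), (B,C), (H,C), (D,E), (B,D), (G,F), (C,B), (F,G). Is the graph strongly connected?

No

There is no directed path from H to G, so the graph is not strongly connected.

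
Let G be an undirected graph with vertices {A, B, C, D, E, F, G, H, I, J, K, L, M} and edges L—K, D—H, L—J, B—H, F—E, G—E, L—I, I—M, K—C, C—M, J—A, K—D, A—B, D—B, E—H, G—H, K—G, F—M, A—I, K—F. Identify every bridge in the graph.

The edges on the cycle L-K-D-B-A-J-L are not bridges since each lies on that cycle.
Every edge lies on some cycle, so there are no bridges.

none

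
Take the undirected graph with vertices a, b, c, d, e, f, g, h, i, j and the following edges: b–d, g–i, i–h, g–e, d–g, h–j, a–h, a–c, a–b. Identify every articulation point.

Removing a increases the component count from 2 to 3, so a is a cut vertex.
Removing g increases the component count from 2 to 3, so g is a cut vertex.
Removing h increases the component count from 2 to 3, so h is a cut vertex.
By contrast removing j leaves 2 components; it is not a cut vertex. No other vertex is a cut vertex either.

a, g, h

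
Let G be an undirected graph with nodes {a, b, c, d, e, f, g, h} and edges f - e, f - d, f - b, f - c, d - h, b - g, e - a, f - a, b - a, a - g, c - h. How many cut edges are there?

0

The edges on the cycle f-d-h-c-f are not bridges since each lies on that cycle.
Every edge lies on some cycle, so there are no bridges.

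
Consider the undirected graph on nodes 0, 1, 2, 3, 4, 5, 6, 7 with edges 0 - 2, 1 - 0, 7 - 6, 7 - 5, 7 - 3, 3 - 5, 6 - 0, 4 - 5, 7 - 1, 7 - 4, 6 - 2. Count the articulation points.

Removing 7 increases the component count from 1 to 2, so 7 is a cut vertex.
By contrast removing 5 leaves 1 component; it is not a cut vertex. No other vertex is a cut vertex either.

1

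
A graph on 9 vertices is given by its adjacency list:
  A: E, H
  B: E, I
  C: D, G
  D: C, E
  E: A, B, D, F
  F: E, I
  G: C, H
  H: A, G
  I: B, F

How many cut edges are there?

The edges on the cycle E-A-H-G-C-D-E are not bridges since each lies on that cycle.
Every edge lies on some cycle, so there are no bridges.

0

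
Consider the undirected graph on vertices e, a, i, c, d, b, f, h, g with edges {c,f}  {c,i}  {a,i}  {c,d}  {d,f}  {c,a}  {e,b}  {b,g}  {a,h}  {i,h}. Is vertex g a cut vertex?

No

Deleting g leaves 2 components (was 2), so g is not a cut vertex.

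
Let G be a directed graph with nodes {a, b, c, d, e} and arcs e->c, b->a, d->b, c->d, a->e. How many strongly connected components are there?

{a, b, c, d, e} are all mutually reachable — one SCC of size 5.
That gives 1 strongly connected component.

1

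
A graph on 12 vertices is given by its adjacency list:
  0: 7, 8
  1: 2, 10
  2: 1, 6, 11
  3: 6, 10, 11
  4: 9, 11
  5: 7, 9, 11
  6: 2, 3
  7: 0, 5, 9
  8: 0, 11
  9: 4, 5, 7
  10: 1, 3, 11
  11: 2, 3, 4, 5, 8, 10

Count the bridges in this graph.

0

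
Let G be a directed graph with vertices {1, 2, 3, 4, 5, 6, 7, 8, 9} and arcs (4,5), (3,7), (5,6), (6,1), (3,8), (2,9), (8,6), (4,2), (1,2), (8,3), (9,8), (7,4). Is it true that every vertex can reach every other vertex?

Yes

From 7 we can reach every vertex (1, 2, 3, 4, 5, 6, 7, 8, 9), and every vertex can reach 7 (1, 2, 3, 4, 5, 6, 7, 8, 9). So the whole graph is one strongly connected component.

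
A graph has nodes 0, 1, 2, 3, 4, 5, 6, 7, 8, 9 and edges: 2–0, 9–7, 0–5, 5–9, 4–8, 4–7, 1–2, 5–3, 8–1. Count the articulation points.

1

Removing 5 increases the component count from 2 to 3, so 5 is a cut vertex.
By contrast removing 3 leaves 2 components; it is not a cut vertex. No other vertex is a cut vertex either.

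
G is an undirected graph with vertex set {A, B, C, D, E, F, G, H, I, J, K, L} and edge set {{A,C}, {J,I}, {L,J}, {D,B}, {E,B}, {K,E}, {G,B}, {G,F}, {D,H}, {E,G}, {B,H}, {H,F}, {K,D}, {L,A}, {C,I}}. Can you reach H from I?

The component containing I is {A, C, I, J, L}, and H is not in it.

No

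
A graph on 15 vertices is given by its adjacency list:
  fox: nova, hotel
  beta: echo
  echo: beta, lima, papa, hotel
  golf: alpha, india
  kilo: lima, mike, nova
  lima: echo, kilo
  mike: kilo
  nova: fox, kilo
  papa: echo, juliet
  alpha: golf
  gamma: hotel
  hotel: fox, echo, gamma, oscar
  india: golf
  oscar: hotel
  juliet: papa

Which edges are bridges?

The edges on the cycle fox-nova-kilo-lima-echo-hotel-fox are not bridges since each lies on that cycle.
But removing golf-india disconnects golf from india; removing hotel-gamma disconnects hotel from gamma; removing papa-juliet disconnects papa from juliet; removing oscar-hotel disconnects oscar from hotel — these are bridges.
In total 8 edges are bridges.

alpha-golf, beta-echo, echo-papa, gamma-hotel, golf-india, hotel-oscar, juliet-papa, kilo-mike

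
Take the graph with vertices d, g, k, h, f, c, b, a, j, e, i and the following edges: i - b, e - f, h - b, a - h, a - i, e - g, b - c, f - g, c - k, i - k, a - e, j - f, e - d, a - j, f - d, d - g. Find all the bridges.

none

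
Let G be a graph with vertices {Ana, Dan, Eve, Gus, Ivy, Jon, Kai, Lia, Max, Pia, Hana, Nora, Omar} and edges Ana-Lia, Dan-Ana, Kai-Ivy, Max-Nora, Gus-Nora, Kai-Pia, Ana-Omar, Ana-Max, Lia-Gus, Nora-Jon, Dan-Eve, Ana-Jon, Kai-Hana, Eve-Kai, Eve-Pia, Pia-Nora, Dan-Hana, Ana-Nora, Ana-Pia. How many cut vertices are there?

2

Removing Ana increases the component count from 1 to 2, so Ana is a cut vertex.
Removing Kai increases the component count from 1 to 2, so Kai is a cut vertex.
By contrast removing Ivy leaves 1 component; it is not a cut vertex. No other vertex is a cut vertex either.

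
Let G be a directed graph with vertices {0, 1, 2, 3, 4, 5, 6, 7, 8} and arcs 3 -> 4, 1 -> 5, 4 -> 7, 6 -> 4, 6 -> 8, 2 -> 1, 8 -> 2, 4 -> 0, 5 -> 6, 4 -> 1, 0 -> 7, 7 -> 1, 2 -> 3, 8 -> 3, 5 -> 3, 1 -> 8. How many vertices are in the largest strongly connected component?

9

{0, 1, 2, 3, 4, 5, 6, 7, 8} are all mutually reachable — one SCC of size 9.
The largest has 9 vertices.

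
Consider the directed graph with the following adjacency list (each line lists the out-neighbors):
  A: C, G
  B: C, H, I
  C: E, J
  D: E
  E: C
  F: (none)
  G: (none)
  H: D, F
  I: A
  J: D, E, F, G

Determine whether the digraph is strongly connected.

No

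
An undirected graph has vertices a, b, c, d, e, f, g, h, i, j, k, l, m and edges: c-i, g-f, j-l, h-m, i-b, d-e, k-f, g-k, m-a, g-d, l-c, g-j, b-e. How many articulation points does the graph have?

Removing g increases the component count from 2 to 3, so g is a cut vertex.
Removing m increases the component count from 2 to 3, so m is a cut vertex.
By contrast removing c leaves 2 components; it is not a cut vertex. No other vertex is a cut vertex either.

2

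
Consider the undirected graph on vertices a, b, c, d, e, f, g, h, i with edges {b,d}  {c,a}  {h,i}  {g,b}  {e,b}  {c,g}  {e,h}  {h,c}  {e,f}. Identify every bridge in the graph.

The edges on the cycle e-h-c-g-b-e are not bridges since each lies on that cycle.
But removing h - i disconnects h from i; removing c - a disconnects c from a; removing b - d disconnects b from d; removing e - f disconnects e from f — these are bridges.

a-c, b-d, e-f, h-i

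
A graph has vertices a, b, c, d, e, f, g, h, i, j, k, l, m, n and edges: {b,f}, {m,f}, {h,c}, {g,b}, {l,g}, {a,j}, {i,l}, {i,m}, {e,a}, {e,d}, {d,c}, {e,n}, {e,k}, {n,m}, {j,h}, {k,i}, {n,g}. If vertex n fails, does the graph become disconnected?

No

Deleting n leaves 1 component (was 1) (its neighbors e, g, m remain connected to each other), so n is not a cut vertex.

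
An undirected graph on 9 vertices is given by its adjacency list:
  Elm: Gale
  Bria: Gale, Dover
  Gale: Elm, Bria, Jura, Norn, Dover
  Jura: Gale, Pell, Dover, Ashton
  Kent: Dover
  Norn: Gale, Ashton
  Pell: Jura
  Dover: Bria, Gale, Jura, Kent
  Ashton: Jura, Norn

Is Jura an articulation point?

Yes

Deleting Jura raises the number of components from 1 to 2, so Jura is a cut vertex.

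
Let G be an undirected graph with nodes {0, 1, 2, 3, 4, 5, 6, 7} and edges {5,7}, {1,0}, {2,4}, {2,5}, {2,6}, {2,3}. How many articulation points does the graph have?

Removing 2 increases the component count from 2 to 5, so 2 is a cut vertex.
Removing 5 increases the component count from 2 to 3, so 5 is a cut vertex.
By contrast removing 1 leaves 2 components; it is not a cut vertex. No other vertex is a cut vertex either.

2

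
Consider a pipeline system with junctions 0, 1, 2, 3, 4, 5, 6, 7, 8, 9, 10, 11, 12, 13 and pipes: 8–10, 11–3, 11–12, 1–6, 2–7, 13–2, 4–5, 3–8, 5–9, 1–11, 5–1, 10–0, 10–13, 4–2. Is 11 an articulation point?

Deleting 11 raises the number of components from 1 to 2, so 11 is a cut vertex.

Yes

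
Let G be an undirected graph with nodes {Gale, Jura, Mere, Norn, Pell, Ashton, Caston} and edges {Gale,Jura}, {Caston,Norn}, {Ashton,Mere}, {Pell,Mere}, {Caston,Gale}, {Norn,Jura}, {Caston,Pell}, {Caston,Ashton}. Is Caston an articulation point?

Yes

Deleting Caston raises the number of components from 1 to 2, so Caston is a cut vertex.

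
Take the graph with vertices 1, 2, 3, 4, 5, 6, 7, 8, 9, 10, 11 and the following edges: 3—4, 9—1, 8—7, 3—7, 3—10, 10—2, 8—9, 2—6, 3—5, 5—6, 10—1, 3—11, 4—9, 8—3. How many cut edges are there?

The edges on the cycle 8-3-4-9-8 are not bridges since each lies on that cycle.
But removing 3—11 disconnects 3 from 11 — this is a bridge.

1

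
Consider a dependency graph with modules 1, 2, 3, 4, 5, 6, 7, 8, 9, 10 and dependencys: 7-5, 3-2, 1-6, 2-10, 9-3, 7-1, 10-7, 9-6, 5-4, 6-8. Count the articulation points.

3

Removing 5 increases the component count from 1 to 2, so 5 is a cut vertex.
Removing 6 increases the component count from 1 to 2, so 6 is a cut vertex.
Removing 7 increases the component count from 1 to 2, so 7 is a cut vertex.
By contrast removing 2 leaves 1 component; it is not a cut vertex. No other vertex is a cut vertex either.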